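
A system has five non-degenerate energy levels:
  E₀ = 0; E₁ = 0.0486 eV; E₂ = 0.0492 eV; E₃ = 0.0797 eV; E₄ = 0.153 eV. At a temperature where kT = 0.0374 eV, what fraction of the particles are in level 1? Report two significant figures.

0.16

Eᵢ/kT = 0, 1.299, 1.316, 2.131, 4.091.
Z = Σ e^(−Eᵢ/kT) = e^(−0) + e^(−1.299) + e^(−1.316) + e^(−2.131) + e^(−4.091) = 1.000 + 0.2728 + 0.2682 + 0.1187 + 0.01672 = 1.676.
P₁ = e^(−E₁/kT) / Z = 0.2728/1.676 = 0.16.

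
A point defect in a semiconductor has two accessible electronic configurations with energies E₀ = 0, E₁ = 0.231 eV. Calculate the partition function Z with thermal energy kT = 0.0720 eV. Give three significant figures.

Z = 1.04

Eᵢ/kT = 0, 3.2083.
Z = Σ e^(−Eᵢ/kT) = e^(−0) + e^(−3.2083) = 1.0000 + 0.040425 = 1.0404.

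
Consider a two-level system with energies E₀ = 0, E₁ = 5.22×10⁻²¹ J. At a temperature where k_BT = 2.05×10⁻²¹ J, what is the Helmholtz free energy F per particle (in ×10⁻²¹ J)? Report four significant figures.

Eᵢ/kT = 0, 2.54634.
Z = Σ e^(−Eᵢ/kT) = e^(−0) + e^(−2.54634) = 1.00000 + 0.0783680 = 1.07837.
F = −kT ln Z = −2.05 × ln(1.07837) = −2.05 × 0.0754506 = -0.1547 ×10⁻²¹ J.

-0.1547 ×10⁻²¹ J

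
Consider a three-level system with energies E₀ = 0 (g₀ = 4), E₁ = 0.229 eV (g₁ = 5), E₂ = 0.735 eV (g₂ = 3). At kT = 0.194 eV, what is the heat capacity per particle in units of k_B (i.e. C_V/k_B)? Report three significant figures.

Eᵢ/kT = 0, 1.1804, 3.7887.
Z = Σ gᵢe^(−Eᵢ/kT) = 4·e^(−0) + 5·e^(−1.1804) + 3·e^(−3.7887) = 4.0000 + 1.5358 + 0.067875 = 5.6037.
⟨E⟩ = 0.071664 eV, ⟨E²⟩ = 0.020916 eV².
C_V/k_B = (⟨E²⟩ − ⟨E⟩²)/(kT)² = (0.020916 − 0.0051357)/0.037636 = 0.419.

0.419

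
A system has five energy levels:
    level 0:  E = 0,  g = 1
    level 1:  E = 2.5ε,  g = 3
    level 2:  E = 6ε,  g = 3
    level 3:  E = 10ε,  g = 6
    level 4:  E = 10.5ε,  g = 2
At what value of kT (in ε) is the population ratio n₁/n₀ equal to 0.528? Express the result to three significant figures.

n₁/n₀ = (g₁/g₀) exp[−(E₁−E₀)/kT] = 0.528.
⇒ (E₁−E₀)/kT = ln((3/1)/0.528) = ln(5.6818) = 1.7373.
kT = 2.5ε / 1.7373 = 1.44 ε.

1.44 ε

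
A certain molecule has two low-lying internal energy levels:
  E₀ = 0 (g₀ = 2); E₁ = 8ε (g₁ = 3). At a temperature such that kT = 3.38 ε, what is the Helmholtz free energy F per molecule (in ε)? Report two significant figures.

Eᵢ/kT = 0, 2.367.
Z = Σ gᵢe^(−Eᵢ/kT) = 2·e^(−0) + 3·e^(−2.367) = 2.000 + 0.2813 = 2.281.
F = −kT ln Z = −3.38 × ln(2.281) = −3.38 × 0.8246 = -2.8 ε.

-2.8 ε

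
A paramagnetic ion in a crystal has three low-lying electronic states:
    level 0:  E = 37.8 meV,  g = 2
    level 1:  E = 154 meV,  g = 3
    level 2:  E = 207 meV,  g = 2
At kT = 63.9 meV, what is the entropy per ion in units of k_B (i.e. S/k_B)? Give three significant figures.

Eᵢ/kT = 0.59155, 2.4100, 3.2394.
Z = Σ gᵢe^(−Eᵢ/kT) = 2·e^(−0.59155) + 3·e^(−2.4100) + 2·e^(−3.2394) = 1.1069 + 0.26945 + 0.078375 = 1.4547.
⟨E⟩ = Σ EᵢPᵢ = 68.440 meV.
S/k_B = ln Z + ⟨E⟩/kT = ln(1.4547) + 68.440/63.9 = 0.37480 + 1.0710 = 1.45.

1.45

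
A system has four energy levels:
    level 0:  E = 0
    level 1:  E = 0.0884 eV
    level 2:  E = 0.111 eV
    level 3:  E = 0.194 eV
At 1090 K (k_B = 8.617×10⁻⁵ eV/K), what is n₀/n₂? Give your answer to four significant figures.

k_BT = 8.617×10⁻⁵ × 1090 K = 0.0939253 eV.
n₀/n₂ = exp[−(E₀−E₂)/kT] = exp(−(-0.111 eV)/(0.0939253 eV)) = exp(1.18179) = 3.260.

3.260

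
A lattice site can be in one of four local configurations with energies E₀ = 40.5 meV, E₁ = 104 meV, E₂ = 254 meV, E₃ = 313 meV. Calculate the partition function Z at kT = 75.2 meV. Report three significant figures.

Eᵢ/kT = 0.53856, 1.3830, 3.3777, 4.1622.
Z = Σ e^(−Eᵢ/kT) = e^(−0.53856) + e^(−1.3830) + e^(−3.3777) + e^(−4.1622) = 0.58359 + 0.25082 + 0.034126 + 0.015573 = 0.88411.

Z = 0.884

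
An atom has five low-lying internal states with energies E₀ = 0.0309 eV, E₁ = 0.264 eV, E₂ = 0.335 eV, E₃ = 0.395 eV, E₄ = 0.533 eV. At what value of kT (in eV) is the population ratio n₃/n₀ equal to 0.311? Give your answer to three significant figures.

0.312 eV

n₃/n₀ = exp[−(E₃−E₀)/kT] = 0.311.
⇒ (E₃−E₀)/kT = ln(1/0.311) = ln(3.2154) = 1.1680.
kT = 0.3641 eV / 1.1680 = 0.312 eV.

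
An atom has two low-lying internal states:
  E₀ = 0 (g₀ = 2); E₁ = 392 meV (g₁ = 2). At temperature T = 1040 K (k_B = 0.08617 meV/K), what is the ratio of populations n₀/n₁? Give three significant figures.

79.4

k_BT = 0.08617 × 1040 K = 89.617 meV.
n₀/n₁ = (g₀/g₁) exp[−(E₀−E₁)/kT] = (2/2) × exp(−(-392 meV)/(89.617 meV)) = (2/2) × exp(4.3742) = 79.4.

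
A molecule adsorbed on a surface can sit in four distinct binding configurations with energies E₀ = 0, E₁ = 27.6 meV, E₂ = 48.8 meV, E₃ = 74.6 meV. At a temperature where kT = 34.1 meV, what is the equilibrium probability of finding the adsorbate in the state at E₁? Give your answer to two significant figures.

0.25

Eᵢ/kT = 0, 0.8094, 1.431, 2.188.
Z = Σ e^(−Eᵢ/kT) = e^(−0) + e^(−0.8094) + e^(−1.431) + e^(−2.188) = 1.000 + 0.4451 + 0.2391 + 0.1121 = 1.796.
P₁ = e^(−E₁/kT) / Z = 0.4451/1.796 = 0.25.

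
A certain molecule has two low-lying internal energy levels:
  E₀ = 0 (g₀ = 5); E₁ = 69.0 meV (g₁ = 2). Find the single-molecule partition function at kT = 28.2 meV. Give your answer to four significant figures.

Eᵢ/kT = 0, 2.44681.
Z = Σ gᵢe^(−Eᵢ/kT) = 5·e^(−0) + 2·e^(−2.44681) = 5.00000 + 0.173139 = 5.17314.

Z = 5.173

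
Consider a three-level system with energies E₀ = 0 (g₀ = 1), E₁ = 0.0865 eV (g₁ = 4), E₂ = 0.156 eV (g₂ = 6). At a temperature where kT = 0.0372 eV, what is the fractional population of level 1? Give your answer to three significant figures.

Eᵢ/kT = 0, 2.3253, 4.1935.
Z = Σ gᵢe^(−Eᵢ/kT) = 1·e^(−0) + 4·e^(−2.3253) + 6·e^(−4.1935) = 1.0000 + 0.39102 + 0.090560 = 1.4816.
P₁ = g₁ e^(−E₁/kT) / Z = 0.39102/1.4816 = 0.264.

0.264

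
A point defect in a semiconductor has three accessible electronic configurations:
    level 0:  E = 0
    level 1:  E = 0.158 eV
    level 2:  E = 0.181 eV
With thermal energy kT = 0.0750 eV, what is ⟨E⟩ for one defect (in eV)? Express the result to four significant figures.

Eᵢ/kT = 0, 2.10667, 2.41333.
Z = Σ e^(−Eᵢ/kT) = e^(−0) + e^(−2.10667) + e^(−2.41333) = 1.00000 + 0.121642 + 0.0895167 = 1.21116.
⟨E⟩ = Σ Eᵢ e^(−Eᵢ/kT) / Z = (0·1.00000 + 0.158·0.121642 + 0.181·0.0895167) / 1.21116 = 0.02925 eV.

0.02925 eV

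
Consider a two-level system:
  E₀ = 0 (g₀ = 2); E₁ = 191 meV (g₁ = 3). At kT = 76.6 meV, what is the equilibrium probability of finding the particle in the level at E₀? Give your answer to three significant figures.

Eᵢ/kT = 0, 2.4935.
Z = Σ gᵢe^(−Eᵢ/kT) = 2·e^(−0) + 3·e^(−2.4935) = 2.0000 + 0.24786 = 2.2479.
P₀ = g₀ e^(−E₀/kT) / Z = 2.0000/2.2479 = 0.890.

0.890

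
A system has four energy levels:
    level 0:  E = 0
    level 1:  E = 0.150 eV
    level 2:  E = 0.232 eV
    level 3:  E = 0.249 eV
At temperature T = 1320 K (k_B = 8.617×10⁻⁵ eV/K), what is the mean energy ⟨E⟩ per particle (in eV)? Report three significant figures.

k_BT = 8.617×10⁻⁵ × 1320 K = 0.11374 eV.
Eᵢ/kT = 0, 1.3188, 2.0397, 2.1892.
Z = Σ e^(−Eᵢ/kT) = e^(−0) + e^(−1.3188) + e^(−2.0397) + e^(−2.1892) = 1.0000 + 0.26746 + 0.13007 + 0.11201 = 1.5095.
⟨E⟩ = Σ Eᵢ e^(−Eᵢ/kT) / Z = (0·1.0000 + 0.150·0.26746 + 0.232·0.13007 + 0.249·0.11201) / 1.5095 = 0.0650 eV.

0.0650 eV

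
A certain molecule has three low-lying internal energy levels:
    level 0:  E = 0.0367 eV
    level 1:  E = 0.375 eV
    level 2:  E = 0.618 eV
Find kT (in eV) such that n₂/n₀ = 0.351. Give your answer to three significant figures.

0.555 eV

n₂/n₀ = exp[−(E₂−E₀)/kT] = 0.351.
⇒ (E₂−E₀)/kT = ln(1/0.351) = ln(2.8490) = 1.0470.
kT = 0.5813 eV / 1.0470 = 0.555 eV.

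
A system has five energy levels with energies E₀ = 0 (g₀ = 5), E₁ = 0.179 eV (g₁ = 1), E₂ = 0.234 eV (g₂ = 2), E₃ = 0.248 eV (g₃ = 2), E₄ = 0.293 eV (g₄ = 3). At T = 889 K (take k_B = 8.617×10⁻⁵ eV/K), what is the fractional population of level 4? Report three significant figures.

0.0123

k_BT = 8.617×10⁻⁵ × 889 K = 0.076605 eV.
Eᵢ/kT = 0, 2.3367, 3.0546, 3.2374, 3.8248.
Z = Σ gᵢe^(−Eᵢ/kT) = 5·e^(−0) + 1·e^(−2.3367) + 2·e^(−3.0546) + 2·e^(−3.2374) + 3·e^(−3.8248) = 5.0000 + 0.096646 + 0.094283 + 0.078532 + 0.065468 = 5.3349.
P₄ = g₄ e^(−E₄/kT) / Z = 0.065468/5.3349 = 0.0123.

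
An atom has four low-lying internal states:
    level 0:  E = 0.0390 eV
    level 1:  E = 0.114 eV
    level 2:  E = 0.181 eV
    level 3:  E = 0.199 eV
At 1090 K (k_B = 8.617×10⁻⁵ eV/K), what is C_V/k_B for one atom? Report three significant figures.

k_BT = 8.617×10⁻⁵ × 1090 K = 0.093925 eV.
Eᵢ/kT = 0.41522, 1.2137, 1.9271, 2.1187.
Z = Σ e^(−Eᵢ/kT) = e^(−0.41522) + e^(−1.2137) + e^(−1.9271) + e^(−2.1187) = 0.66020 + 0.29710 + 0.14557 + 0.12019 = 1.2231.
⟨E⟩ = 0.089840 eV, ⟨E²⟩ = 0.011768 eV².
C_V/k_B = (⟨E²⟩ − ⟨E⟩²)/(kT)² = (0.011768 − 0.0080712)/0.0088219 = 0.419.

0.419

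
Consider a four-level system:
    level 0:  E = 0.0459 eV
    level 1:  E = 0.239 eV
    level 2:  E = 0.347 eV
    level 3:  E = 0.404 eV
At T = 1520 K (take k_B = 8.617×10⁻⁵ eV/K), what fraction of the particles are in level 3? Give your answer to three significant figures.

0.0466

k_BT = 8.617×10⁻⁵ × 1520 K = 0.13098 eV.
Eᵢ/kT = 0.35044, 1.8247, 2.6493, 3.0844.
Z = Σ e^(−Eᵢ/kT) = e^(−0.35044) + e^(−1.8247) + e^(−2.6493) + e^(−3.0844) = 0.70438 + 0.16127 + 0.070701 + 0.045757 = 0.98211.
P₃ = e^(−E₃/kT) / Z = 0.045757/0.98211 = 0.0466.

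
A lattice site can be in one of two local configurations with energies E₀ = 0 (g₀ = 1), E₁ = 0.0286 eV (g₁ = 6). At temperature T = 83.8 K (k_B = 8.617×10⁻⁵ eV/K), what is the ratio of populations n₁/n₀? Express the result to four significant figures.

k_BT = 8.617×10⁻⁵ × 83.8 K = 0.00722105 eV.
n₁/n₀ = (g₁/g₀) exp[−(E₁−E₀)/kT] = (6/1) × exp(−(0.0286 eV)/(0.00722105 eV)) = (6/1) × exp(-3.96064) = 0.1143.

0.1143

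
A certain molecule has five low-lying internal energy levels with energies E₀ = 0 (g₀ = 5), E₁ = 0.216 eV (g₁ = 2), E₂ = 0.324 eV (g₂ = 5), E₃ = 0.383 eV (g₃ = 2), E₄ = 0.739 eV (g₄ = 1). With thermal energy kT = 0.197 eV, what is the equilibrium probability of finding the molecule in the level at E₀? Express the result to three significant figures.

0.720

Eᵢ/kT = 0, 1.0964, 1.6447, 1.9442, 3.7513.
Z = Σ gᵢe^(−Eᵢ/kT) = 5·e^(−0) + 2·e^(−1.0964) + 5·e^(−1.6447) + 2·e^(−1.9442) + 1·e^(−3.7513) = 5.0000 + 0.66814 + 0.96535 + 0.28620 + 0.023487 = 6.9432.
P₀ = g₀ e^(−E₀/kT) / Z = 5.0000/6.9432 = 0.720.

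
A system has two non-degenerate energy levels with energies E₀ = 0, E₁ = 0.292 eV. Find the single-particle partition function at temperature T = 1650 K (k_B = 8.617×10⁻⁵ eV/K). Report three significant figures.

Z = 1.13

k_BT = 8.617×10⁻⁵ × 1650 K = 0.14218 eV.
Eᵢ/kT = 0, 2.0537.
Z = Σ e^(−Eᵢ/kT) = e^(−0) + e^(−2.0537) = 1.0000 + 0.12826 = 1.1283.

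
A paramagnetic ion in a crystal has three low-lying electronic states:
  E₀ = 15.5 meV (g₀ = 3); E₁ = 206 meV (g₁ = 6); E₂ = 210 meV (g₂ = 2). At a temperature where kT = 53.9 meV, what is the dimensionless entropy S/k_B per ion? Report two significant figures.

Eᵢ/kT = 0.2876, 3.822, 3.896.
Z = Σ gᵢe^(−Eᵢ/kT) = 3·e^(−0.2876) + 6·e^(−3.822) + 2·e^(−3.896) = 2.250 + 0.1313 + 0.04065 = 2.422.
⟨E⟩ = Σ EᵢPᵢ = 29.09 meV.
S/k_B = ln Z + ⟨E⟩/kT = ln(2.422) + 29.09/53.9 = 0.8846 + 0.5397 = 1.4.

1.4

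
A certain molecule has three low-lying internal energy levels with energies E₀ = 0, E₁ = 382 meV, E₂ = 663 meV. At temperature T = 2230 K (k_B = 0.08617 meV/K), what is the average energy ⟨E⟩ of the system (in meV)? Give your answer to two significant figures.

63 meV

k_BT = 0.08617 × 2230 K = 192.2 meV.
Eᵢ/kT = 0, 1.988, 3.450.
Z = Σ e^(−Eᵢ/kT) = e^(−0) + e^(−1.988) + e^(−3.450) = 1.000 + 0.1370 + 0.03175 = 1.169.
⟨E⟩ = Σ Eᵢ e^(−Eᵢ/kT) / Z = (0·1.000 + 382·0.1370 + 663·0.03175) / 1.169 = 63 meV.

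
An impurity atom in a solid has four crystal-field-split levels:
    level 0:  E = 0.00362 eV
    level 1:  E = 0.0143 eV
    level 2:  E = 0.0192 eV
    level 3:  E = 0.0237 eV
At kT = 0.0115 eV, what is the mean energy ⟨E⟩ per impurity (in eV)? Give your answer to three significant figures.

0.0100 eV

Eᵢ/kT = 0.31478, 1.2435, 1.6696, 2.0609.
Z = Σ e^(−Eᵢ/kT) = e^(−0.31478) + e^(−1.2435) + e^(−1.6696) + e^(−2.0609) = 0.72995 + 0.28837 + 0.18832 + 0.12734 = 1.3340.
⟨E⟩ = Σ Eᵢ e^(−Eᵢ/kT) / Z = (0.00362·0.72995 + 0.0143·0.28837 + 0.0192·0.18832 + 0.0237·0.12734) / 1.3340 = 0.0100 eV.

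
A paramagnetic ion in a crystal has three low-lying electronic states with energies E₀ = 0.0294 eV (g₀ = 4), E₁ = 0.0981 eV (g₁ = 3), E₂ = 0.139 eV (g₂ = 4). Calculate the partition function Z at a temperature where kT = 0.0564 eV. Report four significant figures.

Z = 3.242

Eᵢ/kT = 0.521277, 1.73936, 2.46454.
Z = Σ gᵢe^(−Eᵢ/kT) = 4·e^(−0.521277) + 3·e^(−1.73936) + 4·e^(−2.46454) = 2.37505 + 0.526898 + 0.340192 = 3.24214.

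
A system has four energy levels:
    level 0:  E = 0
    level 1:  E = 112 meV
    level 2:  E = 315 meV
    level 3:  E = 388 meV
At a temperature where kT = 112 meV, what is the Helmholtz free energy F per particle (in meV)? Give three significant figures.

Eᵢ/kT = 0, 1.0000, 2.8125, 3.4643.
Z = Σ e^(−Eᵢ/kT) = e^(−0) + e^(−1.0000) + e^(−2.8125) + e^(−3.4643) = 1.0000 + 0.36788 + 0.060055 + 0.031295 = 1.4592.
F = −kT ln Z = −112 × ln(1.4592) = −112 × 0.37789 = -42.3 meV.

-42.3 meV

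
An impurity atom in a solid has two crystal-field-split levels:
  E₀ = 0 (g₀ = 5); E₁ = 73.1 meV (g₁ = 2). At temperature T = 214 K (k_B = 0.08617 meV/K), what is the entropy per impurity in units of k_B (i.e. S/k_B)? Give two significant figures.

k_BT = 0.08617 × 214 K = 18.44 meV.
Eᵢ/kT = 0, 3.964.
Z = Σ gᵢe^(−Eᵢ/kT) = 5·e^(−0) + 2·e^(−3.964) = 5.000 + 0.03797 = 5.038.
⟨E⟩ = Σ EᵢPᵢ = 0.5509 meV.
S/k_B = ln Z + ⟨E⟩/kT = ln(5.038) + 0.5509/18.44 = 1.617 + 0.02988 = 1.6.

1.6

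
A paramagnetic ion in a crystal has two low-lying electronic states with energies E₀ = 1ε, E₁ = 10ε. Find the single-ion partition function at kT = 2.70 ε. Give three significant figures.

Eᵢ/kT = 0.37037, 3.7037.
Z = Σ e^(−Eᵢ/kT) = e^(−0.37037) + e^(−3.7037) = 0.69048 + 0.024632 = 0.71511.

Z = 0.715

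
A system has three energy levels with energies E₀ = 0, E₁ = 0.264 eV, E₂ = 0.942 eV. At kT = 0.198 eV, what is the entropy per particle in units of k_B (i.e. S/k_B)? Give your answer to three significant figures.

0.549

Eᵢ/kT = 0, 1.3333, 4.7576.
Z = Σ e^(−Eᵢ/kT) = e^(−0) + e^(−1.3333) + e^(−4.7576) = 1.0000 + 0.26361 + 0.0085862 = 1.2722.
⟨E⟩ = Σ EᵢPᵢ = 0.061061 eV.
S/k_B = ln Z + ⟨E⟩/kT = ln(1.2722) + 0.061061/0.198 = 0.24075 + 0.30839 = 0.549.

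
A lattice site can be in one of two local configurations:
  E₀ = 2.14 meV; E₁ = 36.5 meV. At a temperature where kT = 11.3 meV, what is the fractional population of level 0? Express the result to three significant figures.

0.954

Eᵢ/kT = 0.18938, 3.2301.
Z = Σ e^(−Eᵢ/kT) = e^(−0.18938) + e^(−3.2301) = 0.82747 + 0.039554 = 0.86702.
P₀ = e^(−E₀/kT) / Z = 0.82747/0.86702 = 0.954.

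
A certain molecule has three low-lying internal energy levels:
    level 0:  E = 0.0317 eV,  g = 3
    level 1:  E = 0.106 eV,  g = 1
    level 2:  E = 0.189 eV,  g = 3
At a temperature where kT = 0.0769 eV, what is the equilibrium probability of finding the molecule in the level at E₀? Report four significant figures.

0.7961

Eᵢ/kT = 0.412224, 1.37841, 2.45774.
Z = Σ gᵢe^(−Eᵢ/kT) = 3·e^(−0.412224) + 1·e^(−1.37841) + 3·e^(−2.45774) = 1.98653 + 0.251979 + 0.256885 = 2.49539.
P₀ = g₀ e^(−E₀/kT) / Z = 1.98653/2.49539 = 0.7961.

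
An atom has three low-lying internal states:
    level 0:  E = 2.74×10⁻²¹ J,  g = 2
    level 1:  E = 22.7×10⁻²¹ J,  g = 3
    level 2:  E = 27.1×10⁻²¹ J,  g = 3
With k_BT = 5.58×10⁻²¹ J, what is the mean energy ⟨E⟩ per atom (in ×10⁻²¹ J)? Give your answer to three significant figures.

Eᵢ/kT = 0.49104, 4.0681, 4.8566.
Z = Σ gᵢe^(−Eᵢ/kT) = 2·e^(−0.49104) + 3·e^(−4.0681) + 3·e^(−4.8566) = 1.2240 + 0.051330 + 0.023331 = 1.2987.
⟨E⟩ = Σ Eᵢ gᵢe^(−Eᵢ/kT) / Z = (2.74·1.2240 + 22.7·0.051330 + 27.1·0.023331) / 1.2987 = 3.97 ×10⁻²¹ J.

3.97 ×10⁻²¹ J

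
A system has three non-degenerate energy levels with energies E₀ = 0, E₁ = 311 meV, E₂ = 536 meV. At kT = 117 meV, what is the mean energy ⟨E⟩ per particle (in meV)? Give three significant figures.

25.3 meV

Eᵢ/kT = 0, 2.6581, 4.5812.
Z = Σ e^(−Eᵢ/kT) = e^(−0) + e^(−2.6581) + e^(−4.5812) = 1.0000 + 0.070081 + 0.010243 = 1.0803.
⟨E⟩ = Σ Eᵢ e^(−Eᵢ/kT) / Z = (0·1.0000 + 311·0.070081 + 536·0.010243) / 1.0803 = 25.3 meV.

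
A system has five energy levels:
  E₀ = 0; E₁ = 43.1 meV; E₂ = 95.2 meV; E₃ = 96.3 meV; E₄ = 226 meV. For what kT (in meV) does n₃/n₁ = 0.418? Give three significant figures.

61.0 meV

n₃/n₁ = exp[−(E₃−E₁)/kT] = 0.418.
⇒ (E₃−E₁)/kT = ln(1/0.418) = ln(2.3923) = 0.87226.
kT = 53.2 meV / 0.87226 = 61.0 meV.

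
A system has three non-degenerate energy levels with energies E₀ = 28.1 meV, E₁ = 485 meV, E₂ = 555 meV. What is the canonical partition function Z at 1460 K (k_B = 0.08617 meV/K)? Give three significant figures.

k_BT = 0.08617 × 1460 K = 125.81 meV.
Eᵢ/kT = 0.22335, 3.8550, 4.4114.
Z = Σ e^(−Eᵢ/kT) = e^(−0.22335) + e^(−3.8550) + e^(−4.4114) = 0.79983 + 0.021174 + 0.012138 = 0.83314.

Z = 0.833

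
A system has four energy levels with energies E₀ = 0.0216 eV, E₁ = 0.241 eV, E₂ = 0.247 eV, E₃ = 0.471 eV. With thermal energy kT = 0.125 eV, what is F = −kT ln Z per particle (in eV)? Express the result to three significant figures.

-0.0173 eV

Eᵢ/kT = 0.17280, 1.9280, 1.9760, 3.7680.
Z = Σ e^(−Eᵢ/kT) = e^(−0.17280) + e^(−1.9280) + e^(−1.9760) + e^(−3.7680) = 0.84131 + 0.14544 + 0.13862 + 0.023098 = 1.1485.
F = −kT ln Z = −0.125 × ln(1.1485) = −0.125 × 0.13846 = -0.0173 eV.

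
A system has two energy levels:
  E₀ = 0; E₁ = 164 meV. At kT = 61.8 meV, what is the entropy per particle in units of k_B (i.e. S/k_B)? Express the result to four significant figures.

Eᵢ/kT = 0, 2.65372.
Z = Σ e^(−Eᵢ/kT) = e^(−0) + e^(−2.65372) = 1.00000 + 0.0703889 = 1.07039.
⟨E⟩ = Σ EᵢPᵢ = 10.7846 meV.
S/k_B = ln Z + ⟨E⟩/kT = ln(1.07039) + 10.7846/61.8 = 0.0680231 + 0.174508 = 0.2425.

0.2425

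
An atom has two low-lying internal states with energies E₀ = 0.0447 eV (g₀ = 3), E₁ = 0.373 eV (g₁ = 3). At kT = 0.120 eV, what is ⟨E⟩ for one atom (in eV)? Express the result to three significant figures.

Eᵢ/kT = 0.37250, 3.1083.
Z = Σ gᵢe^(−Eᵢ/kT) = 3·e^(−0.37250) + 3·e^(−3.1083) = 2.0670 + 0.13403 = 2.2010.
⟨E⟩ = Σ Eᵢ gᵢe^(−Eᵢ/kT) / Z = (0.0447·2.0670 + 0.373·0.13403) / 2.2010 = 0.0647 eV.

0.0647 eV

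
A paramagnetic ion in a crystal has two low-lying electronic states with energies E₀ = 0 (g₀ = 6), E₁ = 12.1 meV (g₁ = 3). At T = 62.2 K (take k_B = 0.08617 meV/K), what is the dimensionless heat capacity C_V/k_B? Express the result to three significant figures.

0.241

k_BT = 0.08617 × 62.2 K = 5.3598 meV.
Eᵢ/kT = 0, 2.2575.
Z = Σ gᵢe^(−Eᵢ/kT) = 6·e^(−0) + 3·e^(−2.2575) = 6.0000 + 0.31384 = 6.3138.
⟨E⟩ = 0.60145 meV, ⟨E²⟩ = 7.2776 meV².
C_V/k_B = (⟨E²⟩ − ⟨E⟩²)/(kT)² = (7.2776 − 0.36174)/28.727 = 0.241.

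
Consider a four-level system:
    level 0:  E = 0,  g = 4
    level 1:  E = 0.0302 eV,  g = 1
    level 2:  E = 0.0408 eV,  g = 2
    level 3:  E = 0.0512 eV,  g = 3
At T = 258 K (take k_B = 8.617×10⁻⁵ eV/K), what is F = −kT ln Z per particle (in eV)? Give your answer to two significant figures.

k_BT = 8.617×10⁻⁵ × 258 K = 0.02223 eV.
Eᵢ/kT = 0, 1.359, 1.835, 2.303.
Z = Σ gᵢe^(−Eᵢ/kT) = 4·e^(−0) + 1·e^(−1.359) + 2·e^(−1.835) + 3·e^(−2.303) = 4.000 + 0.2569 + 0.3192 + 0.2999 = 4.876.
F = −kT ln Z = −0.02223 × ln(4.876) = −0.02223 × 1.584 = -0.035 eV.

-0.035 eV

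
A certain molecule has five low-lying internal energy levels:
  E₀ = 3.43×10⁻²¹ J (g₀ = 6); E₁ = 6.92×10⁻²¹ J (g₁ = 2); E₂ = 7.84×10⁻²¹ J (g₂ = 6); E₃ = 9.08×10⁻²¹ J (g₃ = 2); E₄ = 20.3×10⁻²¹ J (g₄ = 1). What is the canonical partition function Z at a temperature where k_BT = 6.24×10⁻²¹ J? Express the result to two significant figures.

Z = 6.3

Eᵢ/kT = 0.5497, 1.109, 1.256, 1.455, 3.253.
Z = Σ gᵢe^(−Eᵢ/kT) = 6·e^(−0.5497) + 2·e^(−1.109) + 6·e^(−1.256) + 2·e^(−1.455) + 1·e^(−3.253) = 3.463 + 0.6598 + 1.709 + 0.4668 + 0.03866 = 6.337.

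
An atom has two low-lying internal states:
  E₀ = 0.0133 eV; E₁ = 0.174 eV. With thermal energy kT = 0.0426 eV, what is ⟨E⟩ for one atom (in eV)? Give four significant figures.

Eᵢ/kT = 0.312207, 4.08451.
Z = Σ e^(−Eᵢ/kT) = e^(−0.312207) + e^(−4.08451) = 0.731830 + 0.0168314 = 0.748661.
⟨E⟩ = Σ Eᵢ e^(−Eᵢ/kT) / Z = (0.0133·0.731830 + 0.174·0.0168314) / 0.748661 = 0.01691 eV.

0.01691 eV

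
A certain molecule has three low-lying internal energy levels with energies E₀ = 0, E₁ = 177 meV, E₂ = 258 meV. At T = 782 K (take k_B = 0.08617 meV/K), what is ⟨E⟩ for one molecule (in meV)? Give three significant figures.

k_BT = 0.08617 × 782 K = 67.385 meV.
Eᵢ/kT = 0, 2.6267, 3.8287.
Z = Σ e^(−Eᵢ/kT) = e^(−0) + e^(−2.6267) + e^(−3.8287) = 1.0000 + 0.072317 + 0.021738 = 1.0941.
⟨E⟩ = Σ Eᵢ e^(−Eᵢ/kT) / Z = (0·1.0000 + 177·0.072317 + 258·0.021738) / 1.0941 = 16.8 meV.

16.8 meV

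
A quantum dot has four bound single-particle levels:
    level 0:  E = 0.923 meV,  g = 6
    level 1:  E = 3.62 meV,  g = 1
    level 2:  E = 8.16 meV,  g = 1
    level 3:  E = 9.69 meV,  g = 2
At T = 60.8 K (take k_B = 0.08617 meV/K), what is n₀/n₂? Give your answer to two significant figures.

k_BT = 0.08617 × 60.8 K = 5.239 meV.
n₀/n₂ = (g₀/g₂) exp[−(E₀−E₂)/kT] = (6/1) × exp(−(-7.237 meV)/(5.239 meV)) = (6/1) × exp(1.381) = 24.

24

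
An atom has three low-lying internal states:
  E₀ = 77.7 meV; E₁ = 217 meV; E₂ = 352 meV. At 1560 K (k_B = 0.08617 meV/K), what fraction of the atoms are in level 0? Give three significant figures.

0.674

k_BT = 0.08617 × 1560 K = 134.43 meV.
Eᵢ/kT = 0.57800, 1.6142, 2.6185.
Z = Σ e^(−Eᵢ/kT) = e^(−0.57800) + e^(−1.6142) + e^(−2.6185) = 0.56102 + 0.19905 + 0.072912 = 0.83298.
P₀ = e^(−E₀/kT) / Z = 0.56102/0.83298 = 0.674.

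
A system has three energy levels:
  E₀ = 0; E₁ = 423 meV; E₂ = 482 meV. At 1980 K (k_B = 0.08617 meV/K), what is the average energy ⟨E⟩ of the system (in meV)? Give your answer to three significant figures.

56.0 meV

k_BT = 0.08617 × 1980 K = 170.62 meV.
Eᵢ/kT = 0, 2.4792, 2.8250.
Z = Σ e^(−Eᵢ/kT) = e^(−0) + e^(−2.4792) + e^(−2.8250) = 1.0000 + 0.083810 + 0.059309 = 1.1431.
⟨E⟩ = Σ Eᵢ e^(−Eᵢ/kT) / Z = (0·1.0000 + 423·0.083810 + 482·0.059309) / 1.1431 = 56.0 meV.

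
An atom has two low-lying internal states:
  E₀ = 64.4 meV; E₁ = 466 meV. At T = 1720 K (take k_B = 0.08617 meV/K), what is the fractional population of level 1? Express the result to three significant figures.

k_BT = 0.08617 × 1720 K = 148.21 meV.
Eᵢ/kT = 0.43452, 3.1442.
Z = Σ e^(−Eᵢ/kT) = e^(−0.43452) + e^(−3.1442) = 0.64758 + 0.043101 = 0.69068.
P₁ = e^(−E₁/kT) / Z = 0.043101/0.69068 = 0.0624.

0.0624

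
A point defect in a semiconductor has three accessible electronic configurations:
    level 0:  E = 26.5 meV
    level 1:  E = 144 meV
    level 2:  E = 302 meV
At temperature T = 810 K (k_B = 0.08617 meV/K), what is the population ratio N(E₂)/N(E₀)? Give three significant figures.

k_BT = 0.08617 × 810 K = 69.798 meV.
n₂/n₀ = exp[−(E₂−E₀)/kT] = exp(−(275.5 meV)/(69.798 meV)) = exp(-3.9471) = 0.0193.

0.0193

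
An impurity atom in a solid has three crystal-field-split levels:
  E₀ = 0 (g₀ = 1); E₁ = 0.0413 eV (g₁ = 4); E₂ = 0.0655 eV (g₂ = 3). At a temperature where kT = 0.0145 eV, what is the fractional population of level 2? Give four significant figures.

0.02590

Eᵢ/kT = 0, 2.84828, 4.51724.
Z = Σ gᵢe^(−Eᵢ/kT) = 1·e^(−0) + 4·e^(−2.84828) + 3·e^(−4.51724) = 1.00000 + 0.231776 + 0.0327574 = 1.26453.
P₂ = g₂ e^(−E₂/kT) / Z = 0.0327574/1.26453 = 0.02590.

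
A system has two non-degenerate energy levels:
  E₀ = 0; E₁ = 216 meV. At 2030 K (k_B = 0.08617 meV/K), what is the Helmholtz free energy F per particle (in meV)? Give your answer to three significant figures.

-44.7 meV

k_BT = 0.08617 × 2030 K = 174.93 meV.
Eᵢ/kT = 0, 1.2348.
Z = Σ e^(−Eᵢ/kT) = e^(−0) + e^(−1.2348) = 1.0000 + 0.29089 = 1.2909.
F = −kT ln Z = −174.93 × ln(1.2909) = −174.93 × 0.25534 = -44.7 meV.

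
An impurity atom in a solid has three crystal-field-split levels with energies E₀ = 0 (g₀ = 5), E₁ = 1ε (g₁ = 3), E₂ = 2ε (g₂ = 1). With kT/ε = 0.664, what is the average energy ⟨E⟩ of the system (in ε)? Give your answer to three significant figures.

0.134 ε

Eᵢ/kT = 0, 1.5060, 3.0120.
Z = Σ gᵢe^(−Eᵢ/kT) = 5·e^(−0) + 3·e^(−1.5060) + 1·e^(−3.0120) = 5.0000 + 0.66539 + 0.049193 = 5.7146.
⟨E⟩ = Σ Eᵢ gᵢe^(−Eᵢ/kT) / Z = (0·5.0000 + 1·0.66539 + 2·0.049193) / 5.7146 = 0.134 ε.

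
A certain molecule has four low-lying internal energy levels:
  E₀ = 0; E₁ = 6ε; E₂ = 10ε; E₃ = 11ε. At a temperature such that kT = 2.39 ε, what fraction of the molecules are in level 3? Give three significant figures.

0.00906

Eᵢ/kT = 0, 2.5105, 4.1841, 4.6025.
Z = Σ e^(−Eᵢ/kT) = e^(−0) + e^(−2.5105) + e^(−4.1841) + e^(−4.6025) = 1.0000 + 0.081228 + 0.015236 + 0.010027 = 1.1065.
P₃ = e^(−E₃/kT) / Z = 0.010027/1.1065 = 0.00906.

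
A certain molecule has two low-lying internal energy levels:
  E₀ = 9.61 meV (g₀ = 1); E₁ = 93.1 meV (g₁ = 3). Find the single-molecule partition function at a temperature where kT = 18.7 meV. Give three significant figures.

Z = 0.619

Eᵢ/kT = 0.51390, 4.9786.
Z = Σ gᵢe^(−Eᵢ/kT) = 1·e^(−0.51390) + 3·e^(−4.9786) = 0.59816 + 0.020651 = 0.61881.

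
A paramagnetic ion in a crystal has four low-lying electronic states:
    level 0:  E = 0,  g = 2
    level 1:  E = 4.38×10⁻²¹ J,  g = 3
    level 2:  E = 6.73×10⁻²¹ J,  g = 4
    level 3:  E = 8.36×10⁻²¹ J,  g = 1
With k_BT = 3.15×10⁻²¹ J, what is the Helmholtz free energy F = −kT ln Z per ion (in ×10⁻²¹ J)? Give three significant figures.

-3.75 ×10⁻²¹ J

Eᵢ/kT = 0, 1.3905, 2.1365, 2.6540.
Z = Σ gᵢe^(−Eᵢ/kT) = 2·e^(−0) + 3·e^(−1.3905) + 4·e^(−2.1365) + 1·e^(−2.6540) = 2.0000 + 0.74685 + 0.47227 + 0.070369 = 3.2895.
F = −kT ln Z = −3.15 × ln(3.2895) = −3.15 × 1.1907 = -3.75 ×10⁻²¹ J.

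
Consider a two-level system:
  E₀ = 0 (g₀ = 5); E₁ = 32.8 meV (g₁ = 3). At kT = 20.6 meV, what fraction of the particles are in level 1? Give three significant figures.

0.109

Eᵢ/kT = 0, 1.5922.
Z = Σ gᵢe^(−Eᵢ/kT) = 5·e^(−0) + 3·e^(−1.5922) = 5.0000 + 0.61043 = 5.6104.
P₁ = g₁ e^(−E₁/kT) / Z = 0.61043/5.6104 = 0.109.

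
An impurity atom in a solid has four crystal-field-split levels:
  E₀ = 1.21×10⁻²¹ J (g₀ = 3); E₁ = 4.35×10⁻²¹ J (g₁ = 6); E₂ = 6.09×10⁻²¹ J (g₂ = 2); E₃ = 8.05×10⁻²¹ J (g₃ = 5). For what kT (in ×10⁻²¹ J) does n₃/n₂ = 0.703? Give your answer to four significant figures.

1.545 ×10⁻²¹ J

n₃/n₂ = (g₃/g₂) exp[−(E₃−E₂)/kT] = 0.703.
⇒ (E₃−E₂)/kT = ln((5/2)/0.703) = ln(3.55619) = 1.26869.
kT = 1.96 ×10⁻²¹ J / 1.26869 = 1.545 ×10⁻²¹ J.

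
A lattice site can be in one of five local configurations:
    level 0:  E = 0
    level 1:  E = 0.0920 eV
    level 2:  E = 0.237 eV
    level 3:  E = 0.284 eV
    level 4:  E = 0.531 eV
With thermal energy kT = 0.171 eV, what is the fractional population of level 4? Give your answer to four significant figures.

0.02166

Eᵢ/kT = 0, 0.538012, 1.38596, 1.66082, 3.10526.
Z = Σ e^(−Eᵢ/kT) = e^(−0) + e^(−0.538012) + e^(−1.38596) + e^(−1.66082) + e^(−3.10526) = 1.00000 + 0.583908 + 0.250084 + 0.189983 + 0.0448129 = 2.06879.
P₄ = e^(−E₄/kT) / Z = 0.0448129/2.06879 = 0.02166.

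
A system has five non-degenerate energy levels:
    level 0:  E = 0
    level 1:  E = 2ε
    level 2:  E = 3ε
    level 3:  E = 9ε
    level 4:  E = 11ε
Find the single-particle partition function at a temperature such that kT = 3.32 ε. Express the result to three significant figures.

Eᵢ/kT = 0, 0.60241, 0.90361, 2.7108, 3.3133.
Z = Σ e^(−Eᵢ/kT) = e^(−0) + e^(−0.60241) + e^(−0.90361) + e^(−2.7108) + e^(−3.3133) = 1.0000 + 0.54749 + 0.40510 + 0.066484 + 0.036396 = 2.0555.

Z = 2.06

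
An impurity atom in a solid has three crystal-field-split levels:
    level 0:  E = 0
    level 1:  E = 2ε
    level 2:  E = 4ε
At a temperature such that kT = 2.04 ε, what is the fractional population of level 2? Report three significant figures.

0.0928

Eᵢ/kT = 0, 0.98039, 1.9608.
Z = Σ e^(−Eᵢ/kT) = e^(−0) + e^(−0.98039) + e^(−1.9608) = 1.0000 + 0.37516 + 0.14075 = 1.5159.
P₂ = e^(−E₂/kT) / Z = 0.14075/1.5159 = 0.0928.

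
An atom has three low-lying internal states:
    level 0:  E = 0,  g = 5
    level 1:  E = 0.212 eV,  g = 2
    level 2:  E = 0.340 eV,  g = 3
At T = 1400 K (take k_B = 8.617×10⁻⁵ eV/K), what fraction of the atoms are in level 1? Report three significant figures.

k_BT = 8.617×10⁻⁵ × 1400 K = 0.12064 eV.
Eᵢ/kT = 0, 1.7573, 2.8183.
Z = Σ gᵢe^(−Eᵢ/kT) = 5·e^(−0) + 2·e^(−1.7573) + 3·e^(−2.8183) = 5.0000 + 0.34502 + 0.17912 = 5.5241.
P₁ = g₁ e^(−E₁/kT) / Z = 0.34502/5.5241 = 0.0625.

0.0625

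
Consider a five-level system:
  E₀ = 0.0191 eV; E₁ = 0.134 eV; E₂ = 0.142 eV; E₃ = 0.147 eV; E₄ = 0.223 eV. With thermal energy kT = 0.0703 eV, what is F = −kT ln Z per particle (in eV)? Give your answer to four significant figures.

Eᵢ/kT = 0.271693, 1.90612, 2.01991, 2.09104, 3.17212.
Z = Σ e^(−Eᵢ/kT) = e^(−0.271693) + e^(−1.90612) + e^(−2.01991) + e^(−2.09104) + e^(−3.17212) = 0.762088 + 0.148656 + 0.132667 + 0.123559 + 0.0419146 = 1.20888.
F = −kT ln Z = −0.0703 × ln(1.20888) = −0.0703 × 0.189694 = -0.01334 eV.

-0.01334 eV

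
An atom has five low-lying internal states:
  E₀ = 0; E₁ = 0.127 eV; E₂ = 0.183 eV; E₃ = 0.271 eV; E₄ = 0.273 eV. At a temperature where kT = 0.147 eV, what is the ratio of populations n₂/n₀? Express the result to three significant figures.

n₂/n₀ = exp[−(E₂−E₀)/kT] = exp(−(0.183 eV)/(0.147 eV)) = exp(-1.2449) = 0.288.

0.288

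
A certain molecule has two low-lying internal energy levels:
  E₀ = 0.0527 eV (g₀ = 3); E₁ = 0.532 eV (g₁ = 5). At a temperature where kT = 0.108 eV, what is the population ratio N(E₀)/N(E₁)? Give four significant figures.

n₀/n₁ = (g₀/g₁) exp[−(E₀−E₁)/kT] = (3/5) × exp(−(-0.4793 eV)/(0.108 eV)) = (3/5) × exp(4.43796) = 50.76.

50.76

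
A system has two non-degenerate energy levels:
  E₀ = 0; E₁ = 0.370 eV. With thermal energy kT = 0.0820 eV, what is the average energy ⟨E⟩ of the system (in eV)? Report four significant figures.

0.004016 eV

Eᵢ/kT = 0, 4.51220.
Z = Σ e^(−Eᵢ/kT) = e^(−0) + e^(−4.51220) = 1.00000 + 0.0109743 = 1.01097.
⟨E⟩ = Σ Eᵢ e^(−Eᵢ/kT) / Z = (0·1.00000 + 0.370·0.0109743) / 1.01097 = 0.004016 eV.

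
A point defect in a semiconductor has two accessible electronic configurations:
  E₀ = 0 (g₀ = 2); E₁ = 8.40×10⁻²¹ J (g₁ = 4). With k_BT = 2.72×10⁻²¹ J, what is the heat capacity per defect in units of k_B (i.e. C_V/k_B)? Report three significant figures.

Eᵢ/kT = 0, 3.0882.
Z = Σ gᵢe^(−Eᵢ/kT) = 2·e^(−0) + 4·e^(−3.0882) = 2.0000 + 0.18234 = 2.1823.
⟨E⟩ = 0.70185, ⟨E²⟩ = 5.8956.
C_V/k_B = (⟨E²⟩ − ⟨E⟩²)/(kT)² = (5.8956 − 0.49259)/7.3984 = 0.730.

0.730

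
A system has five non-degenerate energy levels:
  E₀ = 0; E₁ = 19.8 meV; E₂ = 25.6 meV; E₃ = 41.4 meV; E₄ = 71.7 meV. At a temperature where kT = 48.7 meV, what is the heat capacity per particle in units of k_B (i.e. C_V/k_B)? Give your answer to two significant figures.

Eᵢ/kT = 0, 0.4066, 0.5257, 0.8501, 1.472.
Z = Σ e^(−Eᵢ/kT) = e^(−0) + e^(−0.4066) + e^(−0.5257) + e^(−0.8501) + e^(−1.472) = 1.000 + 0.6659 + 0.5911 + 0.4274 + 0.2295 = 2.914.
⟨E⟩ = 21.44 meV, ⟨E²⟩ = 878.8 meV².
C_V/k_B = (⟨E²⟩ − ⟨E⟩²)/(kT)² = (878.8 − 459.7)/2372 = 0.18.

0.18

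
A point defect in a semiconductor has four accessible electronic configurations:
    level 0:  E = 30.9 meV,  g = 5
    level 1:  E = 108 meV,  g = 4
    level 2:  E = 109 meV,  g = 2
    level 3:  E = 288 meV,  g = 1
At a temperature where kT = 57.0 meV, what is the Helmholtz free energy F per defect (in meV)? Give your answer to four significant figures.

-76.26 meV

Eᵢ/kT = 0.542105, 1.89474, 1.91228, 5.05263.
Z = Σ gᵢe^(−Eᵢ/kT) = 5·e^(−0.542105) + 4·e^(−1.89474) + 2·e^(−1.91228) + 1·e^(−5.05263) = 2.90761 + 0.601430 + 0.295486 + 0.00639250 = 3.81092.
F = −kT ln Z = −57.0 × ln(3.81092) = −57.0 × 1.33787 = -76.26 meV.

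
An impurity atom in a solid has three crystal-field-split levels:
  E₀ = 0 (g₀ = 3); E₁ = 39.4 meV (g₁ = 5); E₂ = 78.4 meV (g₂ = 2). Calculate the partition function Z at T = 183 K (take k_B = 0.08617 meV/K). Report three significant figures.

k_BT = 0.08617 × 183 K = 15.769 meV.
Eᵢ/kT = 0, 2.4986, 4.9718.
Z = Σ gᵢe^(−Eᵢ/kT) = 3·e^(−0) + 5·e^(−2.4986) + 2·e^(−4.9718) = 3.0000 + 0.41100 + 0.013861 = 3.4249.

Z = 3.42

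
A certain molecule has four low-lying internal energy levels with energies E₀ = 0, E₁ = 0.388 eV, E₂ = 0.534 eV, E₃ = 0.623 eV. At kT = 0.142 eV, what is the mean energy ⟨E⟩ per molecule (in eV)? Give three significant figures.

0.0413 eV

Eᵢ/kT = 0, 2.7324, 3.7606, 4.3873.
Z = Σ e^(−Eᵢ/kT) = e^(−0) + e^(−2.7324) + e^(−3.7606) + e^(−4.3873) = 1.0000 + 0.065063 + 0.023270 + 0.012434 = 1.1008.
⟨E⟩ = Σ Eᵢ e^(−Eᵢ/kT) / Z = (0·1.0000 + 0.388·0.065063 + 0.534·0.023270 + 0.623·0.012434) / 1.1008 = 0.0413 eV.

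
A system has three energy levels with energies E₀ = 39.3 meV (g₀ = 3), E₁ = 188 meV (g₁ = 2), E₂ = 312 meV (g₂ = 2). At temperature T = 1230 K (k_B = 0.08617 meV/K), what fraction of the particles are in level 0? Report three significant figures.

0.823

k_BT = 0.08617 × 1230 K = 105.99 meV.
Eᵢ/kT = 0.37079, 1.7738, 2.9437.
Z = Σ gᵢe^(−Eᵢ/kT) = 3·e^(−0.37079) + 2·e^(−1.7738) + 2·e^(−2.9437) = 2.0706 + 0.33937 + 0.10534 = 2.5153.
P₀ = g₀ e^(−E₀/kT) / Z = 2.0706/2.5153 = 0.823.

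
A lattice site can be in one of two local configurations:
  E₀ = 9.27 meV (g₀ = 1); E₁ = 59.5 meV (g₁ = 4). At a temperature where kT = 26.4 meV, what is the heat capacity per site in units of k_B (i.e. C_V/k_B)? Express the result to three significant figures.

Eᵢ/kT = 0.35114, 2.2538.
Z = Σ gᵢe^(−Eᵢ/kT) = 1·e^(−0.35114) + 4·e^(−2.2538) = 0.70389 + 0.42000 = 1.1239.
⟨E⟩ = 28.041 meV, ⟨E²⟩ = 1376.8 meV².
C_V/k_B = (⟨E²⟩ − ⟨E⟩²)/(kT)² = (1376.8 − 786.30)/696.96 = 0.847.

0.847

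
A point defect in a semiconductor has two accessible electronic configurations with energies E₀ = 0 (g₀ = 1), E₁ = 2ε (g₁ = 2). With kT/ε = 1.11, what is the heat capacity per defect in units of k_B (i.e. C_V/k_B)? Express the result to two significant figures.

0.61

Eᵢ/kT = 0, 1.802.
Z = Σ gᵢe^(−Eᵢ/kT) = 1·e^(−0) + 2·e^(−1.802) = 1.000 + 0.3299 = 1.330.
⟨E⟩ = 0.4961 ε, ⟨E²⟩ = 0.9922 ε².
C_V/k_B = (⟨E²⟩ − ⟨E⟩²)/(kT)² = (0.9922 − 0.2461)/1.232 = 0.61.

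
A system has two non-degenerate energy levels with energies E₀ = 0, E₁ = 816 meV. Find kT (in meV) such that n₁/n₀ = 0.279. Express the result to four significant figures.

639.2 meV

n₁/n₀ = exp[−(E₁−E₀)/kT] = 0.279.
⇒ (E₁−E₀)/kT = ln(1/0.279) = ln(3.58423) = 1.27654.
kT = 816 meV / 1.27654 = 639.2 meV.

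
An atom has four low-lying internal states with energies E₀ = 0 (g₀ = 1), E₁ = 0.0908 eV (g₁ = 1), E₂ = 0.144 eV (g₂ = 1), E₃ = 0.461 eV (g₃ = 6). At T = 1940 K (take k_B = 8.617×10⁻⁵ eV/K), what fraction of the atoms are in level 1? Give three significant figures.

0.244

k_BT = 8.617×10⁻⁵ × 1940 K = 0.16717 eV.
Eᵢ/kT = 0, 0.54316, 0.86140, 2.7577.
Z = Σ gᵢe^(−Eᵢ/kT) = 1·e^(−0) + 1·e^(−0.54316) + 1·e^(−0.86140) + 6·e^(−2.7577) = 1.0000 + 0.58091 + 0.42257 + 0.38063 = 2.3841.
P₁ = g₁ e^(−E₁/kT) / Z = 0.58091/2.3841 = 0.244.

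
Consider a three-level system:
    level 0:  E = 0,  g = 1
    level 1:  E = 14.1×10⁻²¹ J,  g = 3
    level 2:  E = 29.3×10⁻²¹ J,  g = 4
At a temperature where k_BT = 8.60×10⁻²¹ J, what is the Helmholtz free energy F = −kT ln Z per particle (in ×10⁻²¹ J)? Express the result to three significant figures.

Eᵢ/kT = 0, 1.6395, 3.4070.
Z = Σ gᵢe^(−Eᵢ/kT) = 1·e^(−0) + 3·e^(−1.6395) + 4·e^(−3.4070) = 1.0000 + 0.58223 + 0.13256 = 1.7148.
F = −kT ln Z = −8.60 × ln(1.7148) = −8.60 × 0.53930 = -4.64 ×10⁻²¹ J.

-4.64 ×10⁻²¹ J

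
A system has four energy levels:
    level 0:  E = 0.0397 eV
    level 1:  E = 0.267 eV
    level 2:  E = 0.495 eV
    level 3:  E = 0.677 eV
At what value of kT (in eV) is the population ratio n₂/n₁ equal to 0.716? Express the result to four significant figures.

n₂/n₁ = exp[−(E₂−E₁)/kT] = 0.716.
⇒ (E₂−E₁)/kT = ln(1/0.716) = ln(1.39665) = 0.334077.
kT = 0.228 eV / 0.334077 = 0.6825 eV.

0.6825 eV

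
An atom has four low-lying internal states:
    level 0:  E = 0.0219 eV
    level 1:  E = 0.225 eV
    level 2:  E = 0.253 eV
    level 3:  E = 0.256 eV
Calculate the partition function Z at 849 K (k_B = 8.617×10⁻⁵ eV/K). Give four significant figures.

k_BT = 8.617×10⁻⁵ × 849 K = 0.0731583 eV.
Eᵢ/kT = 0.299351, 3.07552, 3.45825, 3.49926.
Z = Σ e^(−Eᵢ/kT) = e^(−0.299351) + e^(−3.07552) + e^(−3.45825) + e^(−3.49926) = 0.741299 + 0.0461656 + 0.0314848 + 0.0302197 = 0.849169.

Z = 0.8492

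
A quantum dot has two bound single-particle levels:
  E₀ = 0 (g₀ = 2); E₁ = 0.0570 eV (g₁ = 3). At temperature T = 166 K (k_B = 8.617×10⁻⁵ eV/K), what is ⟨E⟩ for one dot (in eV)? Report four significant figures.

k_BT = 8.617×10⁻⁵ × 166 K = 0.0143042 eV.
Eᵢ/kT = 0, 3.98484.
Z = Σ gᵢe^(−Eᵢ/kT) = 2·e^(−0) + 3·e^(−3.98484) = 2.00000 + 0.0557863 = 2.05579.
⟨E⟩ = Σ Eᵢ gᵢe^(−Eᵢ/kT) / Z = (0·2.00000 + 0.0570·0.0557863) / 2.05579 = 0.001547 eV.

0.001547 eV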